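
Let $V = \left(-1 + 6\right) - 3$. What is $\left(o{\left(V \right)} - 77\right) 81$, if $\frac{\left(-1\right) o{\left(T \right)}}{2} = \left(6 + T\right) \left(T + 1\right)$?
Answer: $-10125$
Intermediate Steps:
$V = 2$ ($V = 5 - 3 = 2$)
$o{\left(T \right)} = - 2 \left(1 + T\right) \left(6 + T\right)$ ($o{\left(T \right)} = - 2 \left(6 + T\right) \left(T + 1\right) = - 2 \left(6 + T\right) \left(1 + T\right) = - 2 \left(1 + T\right) \left(6 + T\right)$)
$\left(o{\left(V \right)} - 77\right) 81 = \left(\left(-12 - 28 - 2 \cdot 2^{2}\right) - 77\right) 81 = \left(\left(-12 - 28 - 8\right) - 77\right) 81 = \left(-48 - 77\right) 81 = \left(-125\right) 81 = -10125$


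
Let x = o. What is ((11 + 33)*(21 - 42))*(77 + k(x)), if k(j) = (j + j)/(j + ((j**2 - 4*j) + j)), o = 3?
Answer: -72996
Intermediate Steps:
x = 3
k(j) = 2*j/(j**2 - 2*j) (k(j) = (2*j)/(j + (j**2 - 3*j)) = (2*j)/(j**2 - 2*j) = 2*j/(j**2 - 2*j))
((11 + 33)*(21 - 42))*(77 + k(x)) = ((11 + 33)*(21 - 42))*(77 + 2/(-2 + 3)) = (44*(-21))*(77 + 2/1) = -924*(77 + 2*1) = -924*(77 + 2) = -924*79 = -72996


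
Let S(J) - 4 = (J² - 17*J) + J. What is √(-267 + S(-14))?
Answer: √157 ≈ 12.530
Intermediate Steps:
S(J) = 4 + J² - 16*J (S(J) = 4 + ((J² - 17*J) + J) = 4 + (J² - 16*J) = 4 + J² - 16*J)
√(-267 + S(-14)) = √(-267 + (4 + (-14)² - 16*(-14))) = √(-267 + (4 + 196 + 224)) = √(-267 + 424) = √157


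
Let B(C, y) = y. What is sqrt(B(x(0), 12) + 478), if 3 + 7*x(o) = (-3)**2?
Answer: 7*sqrt(10) ≈ 22.136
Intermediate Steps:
x(o) = 6/7 (x(o) = -3/7 + (1/7)*(-3)**2 = -3/7 + (1/7)*9 = -3/7 + 9/7 = 6/7)
sqrt(B(x(0), 12) + 478) = sqrt(12 + 478) = sqrt(490) = 7*sqrt(10)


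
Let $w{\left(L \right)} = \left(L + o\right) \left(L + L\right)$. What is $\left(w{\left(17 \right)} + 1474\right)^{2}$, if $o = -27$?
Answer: $1285956$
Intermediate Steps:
$w{\left(L \right)} = 2 L \left(-27 + L\right)$ ($w{\left(L \right)} = \left(L - 27\right) \left(L + L\right) = \left(-27 + L\right) 2 L = 2 L \left(-27 + L\right)$)
$\left(w{\left(17 \right)} + 1474\right)^{2} = \left(2 \cdot 17 \left(-27 + 17\right) + 1474\right)^{2} = \left(2 \cdot 17 \left(-10\right) + 1474\right)^{2} = \left(-340 + 1474\right)^{2} = 1134^{2} = 1285956$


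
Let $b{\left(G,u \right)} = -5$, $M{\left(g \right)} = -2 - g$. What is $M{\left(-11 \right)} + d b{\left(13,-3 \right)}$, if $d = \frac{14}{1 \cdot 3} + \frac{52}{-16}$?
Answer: $\frac{23}{12} \approx 1.9167$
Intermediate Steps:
$d = \frac{17}{12}$ ($d = \frac{14}{3} + 52 \left(- \frac{1}{16}\right) = 14 \cdot \frac{1}{3} - \frac{13}{4} = \frac{14}{3} - \frac{13}{4} = \frac{17}{12} \approx 1.4167$)
$M{\left(-11 \right)} + d b{\left(13,-3 \right)} = \left(-2 - -11\right) + \frac{17}{12} \left(-5\right) = \left(-2 + 11\right) - \frac{85}{12} = 9 - \frac{85}{12} = \frac{23}{12}$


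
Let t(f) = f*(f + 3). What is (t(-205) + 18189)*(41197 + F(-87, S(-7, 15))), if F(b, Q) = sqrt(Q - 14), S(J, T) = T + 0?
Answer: 2455359602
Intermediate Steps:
S(J, T) = T
F(b, Q) = sqrt(-14 + Q)
t(f) = f*(3 + f)
(t(-205) + 18189)*(41197 + F(-87, S(-7, 15))) = (-205*(3 - 205) + 18189)*(41197 + sqrt(-14 + 15)) = (-205*(-202) + 18189)*(41197 + sqrt(1)) = (41410 + 18189)*(41197 + 1) = 59599*41198 = 2455359602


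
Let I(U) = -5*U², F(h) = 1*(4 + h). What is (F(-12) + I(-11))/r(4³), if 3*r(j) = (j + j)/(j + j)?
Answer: -1839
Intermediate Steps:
F(h) = 4 + h
r(j) = ⅓ (r(j) = ((j + j)/(j + j))/3 = ((2*j)/((2*j)))/3 = ((2*j)*(1/(2*j)))/3 = (⅓)*1 = ⅓)
(F(-12) + I(-11))/r(4³) = ((4 - 12) - 5*(-11)²)/(⅓) = (-8 - 5*121)*3 = (-8 - 605)*3 = -613*3 = -1839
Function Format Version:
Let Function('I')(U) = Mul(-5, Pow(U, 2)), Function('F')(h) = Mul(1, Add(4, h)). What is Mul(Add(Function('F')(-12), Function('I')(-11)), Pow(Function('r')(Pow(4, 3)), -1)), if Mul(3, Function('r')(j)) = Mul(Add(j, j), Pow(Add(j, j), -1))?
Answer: -1839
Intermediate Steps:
Function('F')(h) = Add(4, h)
Function('r')(j) = Rational(1, 3) (Function('r')(j) = Mul(Rational(1, 3), Mul(Add(j, j), Pow(Add(j, j), -1))) = Mul(Rational(1, 3), Mul(Mul(2, j), Pow(Mul(2, j), -1))) = Mul(Rational(1, 3), Mul(Mul(2, j), Mul(Rational(1, 2), Pow(j, -1)))) = Mul(Rational(1, 3), 1) = Rational(1, 3))
Mul(Add(Function('F')(-12), Function('I')(-11)), Pow(Function('r')(Pow(4, 3)), -1)) = Mul(Add(Add(4, -12), Mul(-5, Pow(-11, 2))), Pow(Rational(1, 3), -1)) = Mul(Add(-8, Mul(-5, 121)), 3) = Mul(Add(-8, -605), 3) = Mul(-613, 3) = -1839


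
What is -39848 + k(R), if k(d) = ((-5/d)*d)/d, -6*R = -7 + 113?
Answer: -2111929/53 ≈ -39848.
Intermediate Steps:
R = -53/3 (R = -(-7 + 113)/6 = -⅙*106 = -53/3 ≈ -17.667)
k(d) = -5/d
-39848 + k(R) = -39848 - 5/(-53/3) = -39848 - 5*(-3/53) = -39848 + 15/53 = -2111929/53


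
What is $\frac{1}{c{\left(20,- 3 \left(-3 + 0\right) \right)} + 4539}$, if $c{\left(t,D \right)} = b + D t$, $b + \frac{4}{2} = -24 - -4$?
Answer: $\frac{1}{4697} \approx 0.0002129$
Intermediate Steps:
$b = -22$ ($b = -2 - 20 = -22$)
$c{\left(t,D \right)} = -22 + D t$
$\frac{1}{c{\left(20,- 3 \left(-3 + 0\right) \right)} + 4539} = \frac{1}{\left(-22 + - 3 \left(-3 + 0\right) 20\right) + 4539} = \frac{1}{\left(-22 + \left(-3\right) \left(-3\right) 20\right) + 4539} = \frac{1}{\left(-22 + 9 \cdot 20\right) + 4539} = \frac{1}{\left(-22 + 180\right) + 4539} = \frac{1}{158 + 4539} = \frac{1}{4697}$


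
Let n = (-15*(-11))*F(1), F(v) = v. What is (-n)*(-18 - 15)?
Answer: 5445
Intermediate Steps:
n = 165 (n = -15*(-11)*1 = 165*1 = 165)
(-n)*(-18 - 15) = (-1*165)*(-18 - 15) = -165*(-33) = 5445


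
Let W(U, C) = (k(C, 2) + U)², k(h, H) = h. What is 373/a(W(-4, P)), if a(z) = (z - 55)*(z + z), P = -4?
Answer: 373/1152 ≈ 0.32378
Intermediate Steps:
W(U, C) = (C + U)²
a(z) = 2*z*(-55 + z) (a(z) = (-55 + z)*(2*z) = 2*z*(-55 + z))
373/a(W(-4, P)) = 373/((2*(-4 - 4)²*(-55 + (-4 - 4)²))) = 373/((2*(-8)²*(-55 + (-8)²))) = 373/((2*64*(-55 + 64))) = 373/((2*64*9)) = 373/1152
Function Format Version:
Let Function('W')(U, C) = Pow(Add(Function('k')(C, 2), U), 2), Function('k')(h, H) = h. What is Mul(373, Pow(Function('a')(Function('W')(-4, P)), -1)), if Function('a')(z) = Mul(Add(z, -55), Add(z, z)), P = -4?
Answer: Rational(373, 1152) ≈ 0.32378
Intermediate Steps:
Function('W')(U, C) = Pow(Add(C, U), 2)
Function('a')(z) = Mul(2, z, Add(-55, z)) (Function('a')(z) = Mul(Add(-55, z), Mul(2, z)) = Mul(2, z, Add(-55, z)))
Mul(373, Pow(Function('a')(Function('W')(-4, P)), -1)) = Mul(373, Pow(Mul(2, Pow(Add(-4, -4), 2), Add(-55, Pow(Add(-4, -4), 2))), -1)) = Mul(373, Pow(Mul(2, Pow(-8, 2), Add(-55, Pow(-8, 2))), -1)) = Mul(373, Pow(Mul(2, 64, Add(-55, 64)), -1)) = Mul(373, Pow(Mul(2, 64, 9), -1)) = Mul(373, Pow(1152, -1)) = Mul(373, Rational(1, 1152)) = Rational(373, 1152)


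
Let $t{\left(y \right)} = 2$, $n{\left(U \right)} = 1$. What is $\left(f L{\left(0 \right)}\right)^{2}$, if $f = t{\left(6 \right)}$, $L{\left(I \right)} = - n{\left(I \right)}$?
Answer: $4$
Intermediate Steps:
$L{\left(I \right)} = -1$ ($L{\left(I \right)} = \left(-1\right) 1 = -1$)
$f = 2$
$\left(f L{\left(0 \right)}\right)^{2} = \left(2 \left(-1\right)\right)^{2} = \left(-2\right)^{2} = 4$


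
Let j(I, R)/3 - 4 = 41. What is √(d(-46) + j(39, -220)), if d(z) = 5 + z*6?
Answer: 2*I*√34 ≈ 11.662*I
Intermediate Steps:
j(I, R) = 135 (j(I, R) = 12 + 3*41 = 12 + 123 = 135)
d(z) = 5 + 6*z
√(d(-46) + j(39, -220)) = √((5 + 6*(-46)) + 135) = √((5 - 276) + 135) = √(-271 + 135) = √(-136) = 2*I*√34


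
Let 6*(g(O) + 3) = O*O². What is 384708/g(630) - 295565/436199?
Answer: -4049904486971/6059457972301 ≈ -0.66836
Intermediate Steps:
g(O) = -3 + O³/6 (g(O) = -3 + (O*O²)/6 = -3 + O³/6)
384708/g(630) - 295565/436199 = 384708/(-3 + (⅙)*630³) - 295565/436199 = 384708/(-3 + (⅙)*250047000) - 295565*1/436199 = 384708/(-3 + 41674500) - 295565/436199 = 384708/41674497 - 295565/436199 = 384708*(1/41674497) - 295565/436199 = 128236/13891499 - 295565/436199 = -4049904486971/6059457972301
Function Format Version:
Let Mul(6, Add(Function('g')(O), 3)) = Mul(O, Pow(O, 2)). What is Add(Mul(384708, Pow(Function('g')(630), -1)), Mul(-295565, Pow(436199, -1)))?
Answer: Rational(-4049904486971, 6059457972301) ≈ -0.66836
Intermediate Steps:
Function('g')(O) = Add(-3, Mul(Rational(1, 6), Pow(O, 3))) (Function('g')(O) = Add(-3, Mul(Rational(1, 6), Mul(O, Pow(O, 2)))) = Add(-3, Mul(Rational(1, 6), Pow(O, 3))))
Add(Mul(384708, Pow(Function('g')(630), -1)), Mul(-295565, Pow(436199, -1))) = Add(Mul(384708, Pow(Add(-3, Mul(Rational(1, 6), Pow(630, 3))), -1)), Mul(-295565, Pow(436199, -1))) = Add(Mul(384708, Pow(Add(-3, Mul(Rational(1, 6), 250047000)), -1)), Mul(-295565, Rational(1, 436199))) = Add(Mul(384708, Pow(Add(-3, 41674500), -1)), Rational(-295565, 436199)) = Add(Mul(384708, Pow(41674497, -1)), Rational(-295565, 436199)) = Add(Mul(384708, Rational(1, 41674497)), Rational(-295565, 436199)) = Add(Rational(128236, 13891499), Rational(-295565, 436199)) = Rational(-4049904486971, 6059457972301)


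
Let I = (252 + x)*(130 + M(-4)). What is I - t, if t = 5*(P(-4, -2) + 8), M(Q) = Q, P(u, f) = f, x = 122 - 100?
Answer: 34494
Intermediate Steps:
x = 22
I = 34524 (I = (252 + 22)*(130 - 4) = 274*126 = 34524)
t = 30 (t = 5*(-2 + 8) = 5*6 = 30)
I - t = 34524 - 1*30 = 34524 - 30 = 34494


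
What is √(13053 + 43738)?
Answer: 7*√1159 ≈ 238.31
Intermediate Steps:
√(13053 + 43738) = √56791 = 7*√1159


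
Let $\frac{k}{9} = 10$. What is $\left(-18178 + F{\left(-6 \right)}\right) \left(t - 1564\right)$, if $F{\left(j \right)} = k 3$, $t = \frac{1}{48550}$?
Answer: $\frac{679896909846}{24275} \approx 2.8008 \cdot 10^{7}$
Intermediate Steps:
$k = 90$ ($k = 9 \cdot 10 = 90$)
$t = \frac{1}{48550} \approx 2.0597 \cdot 10^{-5}$
$F{\left(j \right)} = 270$ ($F{\left(j \right)} = 90 \cdot 3 = 270$)
$\left(-18178 + F{\left(-6 \right)}\right) \left(t - 1564\right) = \left(-18178 + 270\right) \left(\frac{1}{48550} - 1564\right) = \left(-17908\right) \left(- \frac{75932199}{48550}\right) = \frac{679896909846}{24275}$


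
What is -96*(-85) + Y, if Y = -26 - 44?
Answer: 8090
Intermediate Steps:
Y = -70
-96*(-85) + Y = -96*(-85) - 70 = 8160 - 70 = 8090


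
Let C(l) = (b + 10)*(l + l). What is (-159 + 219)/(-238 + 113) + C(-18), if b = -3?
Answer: -6312/25 ≈ -252.48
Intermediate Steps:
C(l) = 14*l (C(l) = (-3 + 10)*(l + l) = 7*(2*l) = 14*l)
(-159 + 219)/(-238 + 113) + C(-18) = (-159 + 219)/(-238 + 113) + 14*(-18) = 60/(-125) - 252 = 60*(-1/125) - 252 = -12/25 - 252 = -6312/25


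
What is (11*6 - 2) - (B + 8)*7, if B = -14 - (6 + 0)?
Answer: 148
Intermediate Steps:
B = -20 (B = -14 - 1*6 = -14 - 6 = -20)
(11*6 - 2) - (B + 8)*7 = (11*6 - 2) - (-20 + 8)*7 = (66 - 2) - (-12)*7 = 64 - 1*(-84) = 64 + 84 = 148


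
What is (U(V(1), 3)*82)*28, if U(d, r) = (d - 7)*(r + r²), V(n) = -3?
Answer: -275520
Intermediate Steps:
U(d, r) = (-7 + d)*(r + r²)
(U(V(1), 3)*82)*28 = ((3*(-7 - 3 - 7*3 - 3*3))*82)*28 = ((3*(-7 - 3 - 21 - 9))*82)*28 = ((3*(-40))*82)*28 = -120*82*28 = -9840*28 = -275520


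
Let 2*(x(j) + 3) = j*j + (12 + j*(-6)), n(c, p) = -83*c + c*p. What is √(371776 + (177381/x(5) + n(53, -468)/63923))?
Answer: √2968741330372433/63923 ≈ 852.37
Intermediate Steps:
x(j) = 3 + j²/2 - 3*j (x(j) = -3 + (j*j + (12 + j*(-6)))/2 = -3 + (j² + (12 - 6*j))/2 = -3 + (12 + j² - 6*j)/2 = -3 + (6 + j²/2 - 3*j) = 3 + j²/2 - 3*j)
√(371776 + (177381/x(5) + n(53, -468)/63923)) = √(371776 + (177381/(3 + (½)*5² - 3*5) + (53*(-83 - 468))/63923)) = √(371776 + (177381/(3 + (½)*25 - 15) + (53*(-551))*(1/63923))) = √(371776 + (177381/(3 + 25/2 - 15) - 29203*1/63923)) = √(371776 + (177381/(½) - 29203/63923)) = √(371776 + (177381*2 - 29203/63923)) = √(371776 + (354762 - 29203/63923)) = √(371776 + 22677422123/63923) = √(46442459371/63923) = √2968741330372433/63923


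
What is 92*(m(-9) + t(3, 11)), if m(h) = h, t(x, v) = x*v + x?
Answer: 2484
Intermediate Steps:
t(x, v) = x + v*x (t(x, v) = v*x + x = x + v*x)
92*(m(-9) + t(3, 11)) = 92*(-9 + 3*(1 + 11)) = 92*(-9 + 3*12) = 92*(-9 + 36) = 92*27 = 2484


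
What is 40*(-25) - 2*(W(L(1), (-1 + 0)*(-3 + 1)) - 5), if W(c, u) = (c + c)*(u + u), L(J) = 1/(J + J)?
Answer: -998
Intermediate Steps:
L(J) = 1/(2*J)
W(c, u) = 4*c*u (W(c, u) = (2*c)*(2*u) = 4*c*u)
40*(-25) - 2*(W(L(1), (-1 + 0)*(-3 + 1)) - 5) = 40*(-25) - 2*(4*((1/2)/1)*((-1 + 0)*(-3 + 1)) - 5) = -1000 - 2*(4*((1/2)*1)*(-1*(-2)) - 5) = -1000 - 2*(4*(1/2)*2 - 5) = -1000 - 2*(4 - 5) = -1000 - 2*(-1) = -1000 + 2 = -998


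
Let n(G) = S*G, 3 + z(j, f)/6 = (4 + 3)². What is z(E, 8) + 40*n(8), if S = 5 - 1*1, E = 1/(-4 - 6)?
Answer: 1556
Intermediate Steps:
E = -⅒ (E = 1/(-10) = -⅒ ≈ -0.10000)
z(j, f) = 276 (z(j, f) = -18 + 6*(4 + 3)² = -18 + 6*7² = -18 + 6*49 = -18 + 294 = 276)
S = 4 (S = 5 - 1 = 4)
n(G) = 4*G
z(E, 8) + 40*n(8) = 276 + 40*(4*8) = 276 + 40*32 = 276 + 1280 = 1556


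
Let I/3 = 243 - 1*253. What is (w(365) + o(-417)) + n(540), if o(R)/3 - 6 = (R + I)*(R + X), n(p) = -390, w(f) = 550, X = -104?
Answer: 698839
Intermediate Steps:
I = -30 (I = 3*(243 - 1*253) = 3*(243 - 253) = 3*(-10) = -30)
o(R) = 18 + 3*(-104 + R)*(-30 + R) (o(R) = 18 + 3*((R - 30)*(R - 104)) = 18 + 3*((-30 + R)*(-104 + R)) = 18 + 3*((-104 + R)*(-30 + R)) = 18 + 3*(-104 + R)*(-30 + R))
(w(365) + o(-417)) + n(540) = (550 + (9378 - 402*(-417) + 3*(-417)**2)) - 390 = (550 + (9378 + 167634 + 3*173889)) - 390 = (550 + (9378 + 167634 + 521667)) - 390 = (550 + 698679) - 390 = 699229 - 390 = 698839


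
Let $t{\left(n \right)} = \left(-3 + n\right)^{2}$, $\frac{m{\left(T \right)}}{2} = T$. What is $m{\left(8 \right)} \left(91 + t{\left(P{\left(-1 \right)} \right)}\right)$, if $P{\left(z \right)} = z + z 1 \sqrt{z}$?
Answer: $1696 + 128 i \approx 1696.0 + 128.0 i$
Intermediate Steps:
$m{\left(T \right)} = 2 T$
$P{\left(z \right)} = z + z^{\frac{3}{2}}$ ($P{\left(z \right)} = z + z \sqrt{z} = z + z^{\frac{3}{2}}$)
$m{\left(8 \right)} \left(91 + t{\left(P{\left(-1 \right)} \right)}\right) = 2 \cdot 8 \left(91 + \left(-3 - \left(1 - \left(-1\right)^{\frac{3}{2}}\right)\right)^{2}\right) = 16 \left(91 + \left(-3 - \left(1 + i\right)\right)^{2}\right) = 16 \left(91 + \left(-4 - i\right)^{2}\right) = 1456 + 16 \left(-4 - i\right)^{2}$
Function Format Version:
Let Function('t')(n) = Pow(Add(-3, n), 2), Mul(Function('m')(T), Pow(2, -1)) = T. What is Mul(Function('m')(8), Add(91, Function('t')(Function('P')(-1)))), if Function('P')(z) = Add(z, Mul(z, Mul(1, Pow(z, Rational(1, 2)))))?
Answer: Add(1696, Mul(128, I)) ≈ Add(1696.0, Mul(128.00, I))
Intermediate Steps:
Function('m')(T) = Mul(2, T)
Function('P')(z) = Add(z, Pow(z, Rational(3, 2))) (Function('P')(z) = Add(z, Mul(z, Pow(z, Rational(1, 2)))) = Add(z, Pow(z, Rational(3, 2))))
Mul(Function('m')(8), Add(91, Function('t')(Function('P')(-1)))) = Mul(Mul(2, 8), Add(91, Pow(Add(-3, Add(-1, Pow(-1, Rational(3, 2)))), 2))) = Mul(16, Add(91, Pow(Add(-3, Add(-1, Mul(-1, I))), 2))) = Mul(16, Add(91, Pow(Add(-4, Mul(-1, I)), 2))) = Add(1456, Mul(16, Pow(Add(-4, Mul(-1, I)), 2)))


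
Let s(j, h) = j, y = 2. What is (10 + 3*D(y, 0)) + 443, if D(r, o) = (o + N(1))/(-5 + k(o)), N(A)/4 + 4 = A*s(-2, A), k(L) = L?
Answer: 2337/5 ≈ 467.40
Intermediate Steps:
N(A) = -16 - 8*A (N(A) = -16 + 4*(A*(-2)) = -16 + 4*(-2*A) = -16 - 8*A)
D(r, o) = (-24 + o)/(-5 + o) (D(r, o) = (o + (-16 - 8*1))/(-5 + o) = (o + (-16 - 8))/(-5 + o) = (o - 24)/(-5 + o) = (-24 + o)/(-5 + o))
(10 + 3*D(y, 0)) + 443 = (10 + 3*((-24 + 0)/(-5 + 0))) + 443 = (10 + 3*(-24/(-5))) + 443 = (10 + 3*(-1/5*(-24))) + 443 = (10 + 3*(24/5)) + 443 = (10 + 72/5) + 443 = 122/5 + 443 = 2337/5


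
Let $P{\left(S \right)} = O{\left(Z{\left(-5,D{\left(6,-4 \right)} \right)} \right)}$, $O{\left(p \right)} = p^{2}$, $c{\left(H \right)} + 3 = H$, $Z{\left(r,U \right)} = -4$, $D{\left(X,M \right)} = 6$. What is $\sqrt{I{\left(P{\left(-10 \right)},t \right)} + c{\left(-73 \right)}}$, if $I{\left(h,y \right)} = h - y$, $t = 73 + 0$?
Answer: $i \sqrt{133} \approx 11.533 i$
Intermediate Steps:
$c{\left(H \right)} = -3 + H$
$t = 73$
$P{\left(S \right)} = 16$ ($P{\left(S \right)} = \left(-4\right)^{2} = 16$)
$\sqrt{I{\left(P{\left(-10 \right)},t \right)} + c{\left(-73 \right)}} = \sqrt{\left(16 - 73\right) - 76} = \sqrt{-57 - 76} = \sqrt{-133} = i \sqrt{133}$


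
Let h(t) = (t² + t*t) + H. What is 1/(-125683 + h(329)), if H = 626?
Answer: 1/91425 ≈ 1.0938e-5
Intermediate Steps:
h(t) = 626 + 2*t² (h(t) = (t² + t*t) + 626 = (t² + t²) + 626 = 2*t² + 626 = 626 + 2*t²)
1/(-125683 + h(329)) = 1/(-125683 + (626 + 2*329²)) = 1/(-125683 + (626 + 2*108241)) = 1/(-125683 + (626 + 216482)) = 1/(-125683 + 217108) = 1/91425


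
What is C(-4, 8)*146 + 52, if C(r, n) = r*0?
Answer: 52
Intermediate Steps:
C(r, n) = 0
C(-4, 8)*146 + 52 = 0*146 + 52 = 0 + 52 = 52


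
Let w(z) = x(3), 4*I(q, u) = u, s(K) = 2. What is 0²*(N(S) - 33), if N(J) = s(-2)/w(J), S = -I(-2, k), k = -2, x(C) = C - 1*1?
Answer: 0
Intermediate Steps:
x(C) = -1 + C (x(C) = C - 1 = -1 + C)
I(q, u) = u/4
w(z) = 2 (w(z) = -1 + 3 = 2)
S = ½ (S = -(-2)/4 = -1*(-½) = ½ ≈ 0.50000)
N(J) = 1 (N(J) = 2/2 = 2*(½) = 1)
0²*(N(S) - 33) = 0²*(1 - 33) = 0*(-32) = 0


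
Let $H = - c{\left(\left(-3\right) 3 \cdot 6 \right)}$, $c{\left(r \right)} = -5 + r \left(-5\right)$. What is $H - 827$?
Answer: $-1092$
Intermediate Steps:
$c{\left(r \right)} = -5 - 5 r$
$H = -265$ ($H = - (-5 - 5 \left(-3\right) 3 \cdot 6) = - (-5 - 5 \left(\left(-9\right) 6\right)) = - (-5 - -270) = - (-5 + 270) = \left(-1\right) 265 = -265$)
$H - 827 = -265 - 827 = -1092$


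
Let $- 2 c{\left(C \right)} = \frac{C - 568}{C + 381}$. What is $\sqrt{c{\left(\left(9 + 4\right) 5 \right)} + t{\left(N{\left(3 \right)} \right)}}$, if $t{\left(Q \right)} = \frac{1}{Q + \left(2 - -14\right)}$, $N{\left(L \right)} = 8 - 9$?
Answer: $\frac{\sqrt{28221765}}{6690} \approx 0.79408$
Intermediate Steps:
$N{\left(L \right)} = -1$ ($N{\left(L \right)} = 8 - 9 = -1$)
$t{\left(Q \right)} = \frac{1}{16 + Q}$ ($t{\left(Q \right)} = \frac{1}{Q + \left(2 + 14\right)} = \frac{1}{Q + 16} = \frac{1}{16 + Q}$)
$c{\left(C \right)} = - \frac{-568 + C}{2 \left(381 + C\right)}$ ($c{\left(C \right)} = - \frac{\left(C - 568\right) \frac{1}{C + 381}}{2} = - \frac{\left(-568 + C\right) \frac{1}{381 + C}}{2} = - \frac{\frac{1}{381 + C} \left(-568 + C\right)}{2} = - \frac{-568 + C}{2 \left(381 + C\right)}$)
$\sqrt{c{\left(\left(9 + 4\right) 5 \right)} + t{\left(N{\left(3 \right)} \right)}} = \sqrt{\frac{568 - \left(9 + 4\right) 5}{2 \left(381 + \left(9 + 4\right) 5\right)} + \frac{1}{16 - 1}} = \sqrt{\frac{568 - 13 \cdot 5}{2 \left(381 + 13 \cdot 5\right)} + \frac{1}{15}} = \sqrt{\frac{568 - 65}{2 \left(381 + 65\right)} + \frac{1}{15}} = \sqrt{\frac{568 - 65}{2 \cdot 446} + \frac{1}{15}} = \sqrt{\frac{1}{2} \cdot \frac{1}{446} \cdot 503 + \frac{1}{15}} = \sqrt{\frac{503}{892} + \frac{1}{15}} = \sqrt{\frac{8437}{13380}} = \frac{\sqrt{28221765}}{6690}$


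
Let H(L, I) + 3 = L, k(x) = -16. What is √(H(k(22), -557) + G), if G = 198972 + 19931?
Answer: 2*√54721 ≈ 467.85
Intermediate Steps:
H(L, I) = -3 + L
G = 218903
√(H(k(22), -557) + G) = √((-3 - 16) + 218903) = √(-19 + 218903) = √218884 = 2*√54721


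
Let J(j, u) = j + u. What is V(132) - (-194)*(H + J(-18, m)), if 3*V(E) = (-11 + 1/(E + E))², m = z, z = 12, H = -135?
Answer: -5710965743/209088 ≈ -27314.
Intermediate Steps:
m = 12
V(E) = (-11 + 1/(2*E))²/3 (V(E) = (-11 + 1/(E + E))²/3 = (-11 + 1/(2*E))²/3)
V(132) - (-194)*(H + J(-18, m)) = (1/12)*(-1 + 22*132)²/132² - (-194)*(-135 + (-18 + 12)) = (1/12)*(1/17424)*(-1 + 2904)² - (-194)*(-135 - 6) = (1/12)*(1/17424)*2903² - (-194)*(-141) = (1/12)*(1/17424)*8427409 - 1*27354 = 8427409/209088 - 27354 = -5710965743/209088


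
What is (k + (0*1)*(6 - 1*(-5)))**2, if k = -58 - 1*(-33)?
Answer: 625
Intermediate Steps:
k = -25 (k = -58 + 33 = -25)
(k + (0*1)*(6 - 1*(-5)))**2 = (-25 + (0*1)*(6 - 1*(-5)))**2 = (-25 + 0*(6 + 5))**2 = (-25 + 0*11)**2 = (-25 + 0)**2 = (-25)**2 = 625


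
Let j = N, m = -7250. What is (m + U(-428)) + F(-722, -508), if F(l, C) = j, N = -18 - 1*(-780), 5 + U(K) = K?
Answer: -6921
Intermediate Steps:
U(K) = -5 + K
N = 762 (N = -18 + 780 = 762)
j = 762
F(l, C) = 762
(m + U(-428)) + F(-722, -508) = (-7250 + (-5 - 428)) + 762 = (-7250 - 433) + 762 = -7683 + 762 = -6921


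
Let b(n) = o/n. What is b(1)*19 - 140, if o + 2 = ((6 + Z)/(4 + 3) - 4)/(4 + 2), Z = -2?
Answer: -1322/7 ≈ -188.86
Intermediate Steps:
o = -18/7 (o = -2 + ((6 - 2)/(4 + 3) - 4)/(4 + 2) = -2 + (4/7 - 4)/6 = -2 + (4*(⅐) - 4)*(⅙) = -2 + (4/7 - 4)*(⅙) = -2 - 24/7*⅙ = -2 - 4/7 = -18/7 ≈ -2.5714)
b(n) = -18/(7*n)
b(1)*19 - 140 = -18/7/1*19 - 140 = -18/7*1*19 - 140 = -18/7*19 - 140 = -342/7 - 140 = -1322/7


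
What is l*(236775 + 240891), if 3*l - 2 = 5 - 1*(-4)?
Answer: 1751442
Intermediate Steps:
l = 11/3 (l = ⅔ + (5 - 1*(-4))/3 = ⅔ + (5 + 4)/3 = ⅔ + (⅓)*9 = ⅔ + 3 = 11/3 ≈ 3.6667)
l*(236775 + 240891) = 11*(236775 + 240891)/3 = (11/3)*477666 = 1751442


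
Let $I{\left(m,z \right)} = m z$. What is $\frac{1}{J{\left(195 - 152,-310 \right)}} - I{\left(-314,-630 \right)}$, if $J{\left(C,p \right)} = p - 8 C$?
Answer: $- \frac{129374281}{654} \approx -1.9782 \cdot 10^{5}$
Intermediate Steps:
$\frac{1}{J{\left(195 - 152,-310 \right)}} - I{\left(-314,-630 \right)} = \frac{1}{-310 - 8 \left(195 - 152\right)} - \left(-314\right) \left(-630\right) = \frac{1}{-310 - 344} - 197820 = \frac{1}{-654} - 197820 = - \frac{1}{654} - 197820 = - \frac{129374281}{654}$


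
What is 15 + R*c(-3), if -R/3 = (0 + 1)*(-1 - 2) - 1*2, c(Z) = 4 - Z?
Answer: 120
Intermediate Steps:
R = 15 (R = -3*((0 + 1)*(-1 - 2) - 1*2) = -3*(1*(-3) - 2) = -3*(-3 - 2) = -3*(-5) = 15)
15 + R*c(-3) = 15 + 15*(4 - 1*(-3)) = 15 + 15*(4 + 3) = 15 + 15*7 = 15 + 105 = 120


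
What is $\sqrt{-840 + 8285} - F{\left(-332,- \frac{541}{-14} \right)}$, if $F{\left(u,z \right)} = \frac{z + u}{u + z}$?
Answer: $-1 + \sqrt{7445} \approx 85.284$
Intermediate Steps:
$F{\left(u,z \right)} = 1$ ($F{\left(u,z \right)} = \frac{u + z}{u + z} = 1$)
$\sqrt{-840 + 8285} - F{\left(-332,- \frac{541}{-14} \right)} = \sqrt{-840 + 8285} - 1 = \sqrt{7445} - 1 = -1 + \sqrt{7445}$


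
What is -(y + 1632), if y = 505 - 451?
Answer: -1686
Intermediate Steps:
y = 54
-(y + 1632) = -(54 + 1632) = -1*1686 = -1686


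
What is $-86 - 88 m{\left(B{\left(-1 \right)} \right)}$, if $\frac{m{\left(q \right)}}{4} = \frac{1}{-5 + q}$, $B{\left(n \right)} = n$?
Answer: $- \frac{82}{3} \approx -27.333$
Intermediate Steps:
$m{\left(q \right)} = \frac{4}{-5 + q}$
$-86 - 88 m{\left(B{\left(-1 \right)} \right)} = -86 - 88 \frac{4}{-5 - 1} = -86 - 88 \frac{4}{-6} = -86 - 88 \cdot 4 \left(- \frac{1}{6}\right) = -86 - - \frac{176}{3} = -86 + \frac{176}{3} = - \frac{82}{3}$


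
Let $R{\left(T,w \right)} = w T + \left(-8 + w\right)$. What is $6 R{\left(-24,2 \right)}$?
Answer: $-324$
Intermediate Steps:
$R{\left(T,w \right)} = -8 + w + T w$ ($R{\left(T,w \right)} = T w + \left(-8 + w\right) = -8 + w + T w$)
$6 R{\left(-24,2 \right)} = 6 \left(-8 + 2 - 48\right) = 6 \left(-54\right) = -324$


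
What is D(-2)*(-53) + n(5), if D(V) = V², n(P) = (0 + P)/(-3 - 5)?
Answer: -1701/8 ≈ -212.63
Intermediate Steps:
n(P) = -P/8 (n(P) = P/(-8) = P*(-⅛) = -P/8)
D(-2)*(-53) + n(5) = (-2)²*(-53) - ⅛*5 = 4*(-53) - 5/8 = -212 - 5/8 = -1701/8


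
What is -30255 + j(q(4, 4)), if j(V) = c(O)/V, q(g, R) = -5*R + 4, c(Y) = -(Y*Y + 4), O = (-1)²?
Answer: -484075/16 ≈ -30255.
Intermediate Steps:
O = 1
c(Y) = -4 - Y² (c(Y) = -(Y² + 4) = -(4 + Y²) = -4 - Y²)
q(g, R) = 4 - 5*R
j(V) = -5/V (j(V) = (-4 - 1*1²)/V = (-4 - 1*1)/V = (-4 - 1)/V = -5/V)
-30255 + j(q(4, 4)) = -30255 - 5/(4 - 5*4) = -30255 - 5/(4 - 20) = -30255 - 5/(-16) = -30255 - 5*(-1/16) = -30255 + 5/16 = -484075/16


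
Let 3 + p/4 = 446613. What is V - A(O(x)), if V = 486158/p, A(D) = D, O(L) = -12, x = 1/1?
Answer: 10961719/893220 ≈ 12.272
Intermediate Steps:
p = 1786440 (p = -12 + 4*446613 = -12 + 1786452 = 1786440)
x = 1
V = 243079/893220 (V = 486158/1786440 = 486158*(1/1786440) = 243079/893220 ≈ 0.27214)
V - A(O(x)) = 243079/893220 - 1*(-12) = 243079/893220 + 12 = 10961719/893220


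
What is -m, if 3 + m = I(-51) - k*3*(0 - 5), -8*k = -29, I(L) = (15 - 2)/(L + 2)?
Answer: -20035/392 ≈ -51.110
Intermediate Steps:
I(L) = 13/(2 + L)
k = 29/8 (k = -⅛*(-29) = 29/8 ≈ 3.6250)
m = 20035/392 (m = -3 + (13/(2 - 51) - 29*3*(0 - 5)/8) = -3 + (13/(-49) - 29*3*(-5)/8) = -3 + (13*(-1/49) - 29*(-15)/8) = -3 + (-13/49 - 1*(-435/8)) = -3 + (-13/49 + 435/8) = -3 + 21211/392 = 20035/392 ≈ 51.110)
-m = -1*20035/392 = -20035/392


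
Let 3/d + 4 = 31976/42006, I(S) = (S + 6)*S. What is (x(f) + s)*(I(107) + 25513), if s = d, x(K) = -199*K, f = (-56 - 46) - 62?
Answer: 20869921565255/17006 ≈ 1.2272e+9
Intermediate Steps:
f = -164 (f = -102 - 62 = -164)
I(S) = S*(6 + S) (I(S) = (6 + S)*S = S*(6 + S))
d = -63009/68024 (d = 3/(-4 + 31976/42006) = 3/(-4 + 31976*(1/42006)) = 3/(-4 + 15988/21003) = 3/(-68024/21003) = 3*(-21003/68024) = -63009/68024 ≈ -0.92628)
s = -63009/68024 ≈ -0.92628
(x(f) + s)*(I(107) + 25513) = (-199*(-164) - 63009/68024)*(107*(6 + 107) + 25513) = (32636 - 63009/68024)*(107*113 + 25513) = 2219968255*(12091 + 25513)/68024 = (2219968255/68024)*37604 = 20869921565255/17006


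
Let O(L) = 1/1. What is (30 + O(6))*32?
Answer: 992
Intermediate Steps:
O(L) = 1
(30 + O(6))*32 = (30 + 1)*32 = 31*32 = 992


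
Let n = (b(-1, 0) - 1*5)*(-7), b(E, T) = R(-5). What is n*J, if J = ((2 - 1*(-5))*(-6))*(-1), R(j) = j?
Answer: 2940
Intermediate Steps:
b(E, T) = -5
J = 42 (J = ((2 + 5)*(-6))*(-1) = (7*(-6))*(-1) = -42*(-1) = 42)
n = 70 (n = (-5 - 1*5)*(-7) = (-5 - 5)*(-7) = -10*(-7) = 70)
n*J = 70*42 = 2940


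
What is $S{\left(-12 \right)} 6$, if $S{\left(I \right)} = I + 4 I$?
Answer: $-360$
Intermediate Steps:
$S{\left(I \right)} = 5 I$
$S{\left(-12 \right)} 6 = 5 \left(-12\right) 6 = \left(-60\right) 6 = -360$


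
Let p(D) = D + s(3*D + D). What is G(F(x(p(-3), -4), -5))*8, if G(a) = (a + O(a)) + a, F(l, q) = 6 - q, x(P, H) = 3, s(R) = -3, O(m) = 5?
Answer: 216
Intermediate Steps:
p(D) = -3 + D (p(D) = D - 3 = -3 + D)
G(a) = 5 + 2*a (G(a) = (a + 5) + a = (5 + a) + a = 5 + 2*a)
G(F(x(p(-3), -4), -5))*8 = (5 + 2*(6 - 1*(-5)))*8 = (5 + 2*(6 + 5))*8 = (5 + 2*11)*8 = (5 + 22)*8 = 27*8 = 216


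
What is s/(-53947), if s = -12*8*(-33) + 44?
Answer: -44/739 ≈ -0.059540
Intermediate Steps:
s = 3212 (s = -96*(-33) + 44 = 3168 + 44 = 3212)
s/(-53947) = 3212/(-53947) = 3212*(-1/53947) = -44/739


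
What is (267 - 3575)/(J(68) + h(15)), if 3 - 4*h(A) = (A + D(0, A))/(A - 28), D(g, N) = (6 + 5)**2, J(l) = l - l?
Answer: -172016/175 ≈ -982.95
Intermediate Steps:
J(l) = 0
D(g, N) = 121 (D(g, N) = 11**2 = 121)
h(A) = 3/4 - (121 + A)/(4*(-28 + A)) (h(A) = 3/4 - (A + 121)/(4*(A - 28)) = 3/4 - (121 + A)/(4*(-28 + A)))
(267 - 3575)/(J(68) + h(15)) = (267 - 3575)/(0 + (-205 + 2*15)/(4*(-28 + 15))) = -3308/(0 + (1/4)*(-205 + 30)/(-13)) = -3308/(0 + (1/4)*(-1/13)*(-175)) = -3308/(0 + 175/52) = -3308/175/52 = -3308*52/175 = -172016/175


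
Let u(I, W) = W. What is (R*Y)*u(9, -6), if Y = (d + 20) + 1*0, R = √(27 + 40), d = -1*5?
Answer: -90*√67 ≈ -736.68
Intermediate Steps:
d = -5
R = √67 ≈ 8.1853
Y = 15 (Y = (-5 + 20) + 1*0 = 15 + 0 = 15)
(R*Y)*u(9, -6) = (√67*15)*(-6) = (15*√67)*(-6) = -90*√67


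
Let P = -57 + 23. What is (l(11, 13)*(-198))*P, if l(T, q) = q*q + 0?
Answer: 1137708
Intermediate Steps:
l(T, q) = q² (l(T, q) = q² + 0 = q²)
P = -34
(l(11, 13)*(-198))*P = (13²*(-198))*(-34) = (169*(-198))*(-34) = -33462*(-34) = 1137708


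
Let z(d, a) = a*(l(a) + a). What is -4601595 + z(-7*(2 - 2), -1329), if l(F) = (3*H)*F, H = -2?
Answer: -13432800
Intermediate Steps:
l(F) = -6*F (l(F) = (3*(-2))*F = -6*F)
z(d, a) = -5*a² (z(d, a) = a*(-6*a + a) = a*(-5*a) = -5*a²)
-4601595 + z(-7*(2 - 2), -1329) = -4601595 - 5*(-1329)² = -4601595 - 5*1766241 = -4601595 - 8831205 = -13432800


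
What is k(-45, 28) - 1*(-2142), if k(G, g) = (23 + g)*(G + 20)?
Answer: 867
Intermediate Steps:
k(G, g) = (20 + G)*(23 + g) (k(G, g) = (23 + g)*(20 + G) = (20 + G)*(23 + g))
k(-45, 28) - 1*(-2142) = (460 + 20*28 + 23*(-45) - 45*28) - 1*(-2142) = (460 + 560 - 1035 - 1260) + 2142 = -1275 + 2142 = 867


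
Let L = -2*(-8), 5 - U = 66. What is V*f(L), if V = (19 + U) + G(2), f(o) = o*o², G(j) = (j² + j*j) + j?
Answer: -131072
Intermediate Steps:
U = -61 (U = 5 - 1*66 = 5 - 66 = -61)
L = 16
G(j) = j + 2*j² (G(j) = (j² + j²) + j = 2*j² + j = j + 2*j²)
f(o) = o³
V = -32 (V = (19 - 61) + 2*(1 + 2*2) = -42 + 2*(1 + 4) = -42 + 2*5 = -42 + 10 = -32)
V*f(L) = -32*16³ = -32*4096 = -131072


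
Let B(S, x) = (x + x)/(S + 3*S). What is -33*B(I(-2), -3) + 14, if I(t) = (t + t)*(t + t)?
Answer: 547/32 ≈ 17.094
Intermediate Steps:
I(t) = 4*t² (I(t) = (2*t)*(2*t) = 4*t²)
B(S, x) = x/(2*S) (B(S, x) = (2*x)/((4*S)) = (2*x)*(1/(4*S)) = x/(2*S))
-33*B(I(-2), -3) + 14 = -33*(-3)/(2*(4*(-2)²)) + 14 = -33*(-3)/(2*(4*4)) + 14 = -33*(-3)/(2*16) + 14 = -33*(-3/32) + 14 = 99/32 + 14 = 547/32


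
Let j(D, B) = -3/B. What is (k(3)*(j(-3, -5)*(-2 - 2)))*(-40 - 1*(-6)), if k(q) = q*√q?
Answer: 1224*√3/5 ≈ 424.01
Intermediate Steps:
k(q) = q^(3/2)
(k(3)*(j(-3, -5)*(-2 - 2)))*(-40 - 1*(-6)) = (3^(3/2)*((-3/(-5))*(-2 - 2)))*(-40 - 1*(-6)) = ((3*√3)*(-3*(-⅕)*(-4)))*(-40 + 6) = ((3*√3)*((⅗)*(-4)))*(-34) = ((3*√3)*(-12/5))*(-34) = -36*√3/5*(-34) = 1224*√3/5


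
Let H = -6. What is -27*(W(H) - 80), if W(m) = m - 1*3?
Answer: 2403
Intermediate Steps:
W(m) = -3 + m (W(m) = m - 3 = -3 + m)
-27*(W(H) - 80) = -27*((-3 - 6) - 80) = -27*(-9 - 80) = -27*(-89) = 2403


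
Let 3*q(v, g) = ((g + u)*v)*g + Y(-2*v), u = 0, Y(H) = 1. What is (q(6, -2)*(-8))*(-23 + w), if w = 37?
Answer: -2800/3 ≈ -933.33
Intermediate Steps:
q(v, g) = ⅓ + v*g²/3 (q(v, g) = (((g + 0)*v)*g + 1)/3 = ((g*v)*g + 1)/3 = (v*g² + 1)/3 = (1 + v*g²)/3 = ⅓ + v*g²/3)
(q(6, -2)*(-8))*(-23 + w) = ((⅓ + (⅓)*6*(-2)²)*(-8))*(-23 + 37) = ((⅓ + (⅓)*6*4)*(-8))*14 = ((⅓ + 8)*(-8))*14 = ((25/3)*(-8))*14 = -200/3*14 = -2800/3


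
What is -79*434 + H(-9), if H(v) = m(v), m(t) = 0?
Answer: -34286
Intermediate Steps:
H(v) = 0
-79*434 + H(-9) = -79*434 + 0 = -34286 + 0 = -34286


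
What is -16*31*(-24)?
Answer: 11904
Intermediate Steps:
-16*31*(-24) = -496*(-24) = 11904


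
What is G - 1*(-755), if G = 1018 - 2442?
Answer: -669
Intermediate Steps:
G = -1424
G - 1*(-755) = -1424 - 1*(-755) = -1424 + 755 = -669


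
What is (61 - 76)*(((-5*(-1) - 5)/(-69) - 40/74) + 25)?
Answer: -13575/37 ≈ -366.89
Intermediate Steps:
(61 - 76)*(((-5*(-1) - 5)/(-69) - 40/74) + 25) = -15*(((5 - 5)*(-1/69) - 40*1/74) + 25) = -15*((0*(-1/69) - 20/37) + 25) = -15*((0 - 20/37) + 25) = -15*(-20/37 + 25) = -15*905/37 = -13575/37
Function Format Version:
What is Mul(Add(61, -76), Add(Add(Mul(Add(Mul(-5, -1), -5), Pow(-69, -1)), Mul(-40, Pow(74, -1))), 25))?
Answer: Rational(-13575, 37) ≈ -366.89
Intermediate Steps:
Mul(Add(61, -76), Add(Add(Mul(Add(Mul(-5, -1), -5), Pow(-69, -1)), Mul(-40, Pow(74, -1))), 25)) = Mul(-15, Add(Add(Mul(Add(5, -5), Rational(-1, 69)), Mul(-40, Rational(1, 74))), 25)) = Mul(-15, Add(Add(Mul(0, Rational(-1, 69)), Rational(-20, 37)), 25)) = Mul(-15, Add(Add(0, Rational(-20, 37)), 25)) = Mul(-15, Add(Rational(-20, 37), 25)) = Mul(-15, Rational(905, 37)) = Rational(-13575, 37)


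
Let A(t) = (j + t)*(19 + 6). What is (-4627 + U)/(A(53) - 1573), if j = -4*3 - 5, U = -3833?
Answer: 8460/673 ≈ 12.571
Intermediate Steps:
j = -17 (j = -12 - 5 = -17)
A(t) = -425 + 25*t (A(t) = (-17 + t)*(19 + 6) = (-17 + t)*25 = -425 + 25*t)
(-4627 + U)/(A(53) - 1573) = (-4627 - 3833)/((-425 + 25*53) - 1573) = -8460/((-425 + 1325) - 1573) = -8460/(900 - 1573) = -8460/(-673) = -8460*(-1/673) = 8460/673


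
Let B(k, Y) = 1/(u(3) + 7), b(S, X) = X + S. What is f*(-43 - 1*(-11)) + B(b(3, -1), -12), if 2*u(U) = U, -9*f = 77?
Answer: 41906/153 ≈ 273.90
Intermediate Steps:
f = -77/9 (f = -⅑*77 = -77/9 ≈ -8.5556)
b(S, X) = S + X
u(U) = U/2
B(k, Y) = 2/17 (B(k, Y) = 1/((½)*3 + 7) = 1/(3/2 + 7) = 1/(17/2) = 2/17)
f*(-43 - 1*(-11)) + B(b(3, -1), -12) = -77*(-43 - 1*(-11))/9 + 2/17 = -77*(-43 + 11)/9 + 2/17 = -77/9*(-32) + 2/17 = 2464/9 + 2/17 = 41906/153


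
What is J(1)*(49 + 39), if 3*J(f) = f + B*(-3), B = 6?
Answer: -1496/3 ≈ -498.67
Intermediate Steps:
J(f) = -6 + f/3 (J(f) = (f + 6*(-3))/3 = (f - 18)/3 = (-18 + f)/3 = -6 + f/3)
J(1)*(49 + 39) = (-6 + (1/3)*1)*(49 + 39) = (-6 + 1/3)*88 = -17/3*88 = -1496/3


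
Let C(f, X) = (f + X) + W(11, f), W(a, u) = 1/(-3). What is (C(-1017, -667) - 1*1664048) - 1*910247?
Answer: -7727938/3 ≈ -2.5760e+6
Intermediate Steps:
W(a, u) = -1/3
C(f, X) = -1/3 + X + f (C(f, X) = (f + X) - 1/3 = (X + f) - 1/3 = -1/3 + X + f)
(C(-1017, -667) - 1*1664048) - 1*910247 = ((-1/3 - 667 - 1017) - 1*1664048) - 1*910247 = (-5053/3 - 1664048) - 910247 = -4997197/3 - 910247 = -7727938/3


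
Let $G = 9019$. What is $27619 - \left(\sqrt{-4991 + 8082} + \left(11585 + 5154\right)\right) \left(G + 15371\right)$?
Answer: $-408236591 - 24390 \sqrt{3091} \approx -4.0959 \cdot 10^{8}$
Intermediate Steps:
$27619 - \left(\sqrt{-4991 + 8082} + \left(11585 + 5154\right)\right) \left(G + 15371\right) = 27619 - \left(\sqrt{-4991 + 8082} + \left(11585 + 5154\right)\right) \left(9019 + 15371\right) = 27619 - \left(\sqrt{3091} + 16739\right) 24390 = 27619 - \left(16739 + \sqrt{3091}\right) 24390 = 27619 - \left(408264210 + 24390 \sqrt{3091}\right) = -408236591 - 24390 \sqrt{3091}$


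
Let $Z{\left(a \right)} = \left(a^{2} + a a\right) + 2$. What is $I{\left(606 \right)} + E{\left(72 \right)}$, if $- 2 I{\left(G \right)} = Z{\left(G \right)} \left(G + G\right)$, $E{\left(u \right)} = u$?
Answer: $-445091172$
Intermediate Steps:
$Z{\left(a \right)} = 2 + 2 a^{2}$ ($Z{\left(a \right)} = \left(a^{2} + a^{2}\right) + 2 = 2 a^{2} + 2 = 2 + 2 a^{2}$)
$I{\left(G \right)} = - G \left(2 + 2 G^{2}\right)$ ($I{\left(G \right)} = - \frac{\left(2 + 2 G^{2}\right) \left(G + G\right)}{2} = - \frac{\left(2 + 2 G^{2}\right) 2 G}{2} = - \frac{2 G \left(2 + 2 G^{2}\right)}{2} = - G \left(2 + 2 G^{2}\right)$)
$I{\left(606 \right)} + E{\left(72 \right)} = \left(-2\right) 606 \left(1 + 606^{2}\right) + 72 = \left(-2\right) 606 \left(1 + 367236\right) + 72 = \left(-2\right) 606 \cdot 367237 + 72 = -445091244 + 72 = -445091172$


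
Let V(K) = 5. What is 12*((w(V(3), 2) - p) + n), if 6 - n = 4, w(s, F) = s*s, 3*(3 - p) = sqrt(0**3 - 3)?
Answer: 288 + 4*I*sqrt(3) ≈ 288.0 + 6.9282*I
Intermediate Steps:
p = 3 - I*sqrt(3)/3 (p = 3 - sqrt(0**3 - 3)/3 = 3 - sqrt(0 - 3)/3 = 3 - I*sqrt(3)/3 ≈ 3.0 - 0.57735*I)
w(s, F) = s**2
n = 2 (n = 6 - 1*4 = 6 - 4 = 2)
12*((w(V(3), 2) - p) + n) = 12*((5**2 - (3 - I*sqrt(3)/3)) + 2) = 12*((25 + (-3 + I*sqrt(3)/3)) + 2) = 12*((22 + I*sqrt(3)/3) + 2) = 12*(24 + I*sqrt(3)/3) = 288 + 4*I*sqrt(3)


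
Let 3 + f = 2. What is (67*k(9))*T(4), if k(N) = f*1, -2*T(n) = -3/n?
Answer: -201/8 ≈ -25.125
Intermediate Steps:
f = -1 (f = -3 + 2 = -1)
T(n) = 3/(2*n) (T(n) = -(-3)/(2*n) = 3/(2*n))
k(N) = -1 (k(N) = -1*1 = -1)
(67*k(9))*T(4) = (67*(-1))*((3/2)/4) = -201/(2*4) = -67*3/8 = -201/8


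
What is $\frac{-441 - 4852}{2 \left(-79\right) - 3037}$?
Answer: $\frac{5293}{3195} \approx 1.6567$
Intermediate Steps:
$\frac{-441 - 4852}{2 \left(-79\right) - 3037} = - \frac{5293}{-158 - 3037} = - \frac{5293}{-3195} = \left(-5293\right) \left(- \frac{1}{3195}\right) = \frac{5293}{3195}$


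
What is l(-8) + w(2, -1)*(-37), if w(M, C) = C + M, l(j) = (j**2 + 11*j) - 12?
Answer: -73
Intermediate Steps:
l(j) = -12 + j**2 + 11*j
l(-8) + w(2, -1)*(-37) = (-12 + (-8)**2 + 11*(-8)) + (-1 + 2)*(-37) = (-12 + 64 - 88) + 1*(-37) = -36 - 37 = -73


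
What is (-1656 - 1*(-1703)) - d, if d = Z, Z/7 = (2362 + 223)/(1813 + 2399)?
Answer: 179869/4212 ≈ 42.704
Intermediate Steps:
Z = 18095/4212 (Z = 7*((2362 + 223)/(1813 + 2399)) = 7*(2585/4212) = 18095/4212 ≈ 4.2961)
d = 18095/4212 ≈ 4.2961
(-1656 - 1*(-1703)) - d = (-1656 - 1*(-1703)) - 1*18095/4212 = (-1656 + 1703) - 18095/4212 = 47 - 18095/4212 = 179869/4212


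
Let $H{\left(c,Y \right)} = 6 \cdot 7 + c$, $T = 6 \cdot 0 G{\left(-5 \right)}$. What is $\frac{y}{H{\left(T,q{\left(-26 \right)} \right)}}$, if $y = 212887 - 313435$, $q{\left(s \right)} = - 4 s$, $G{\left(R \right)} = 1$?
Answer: $-2394$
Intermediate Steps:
$T = 0$ ($T = 6 \cdot 0 \cdot 1 = 0 \cdot 1 = 0$)
$H{\left(c,Y \right)} = 42 + c$
$y = -100548$ ($y = 212887 - 313435 = -100548$)
$\frac{y}{H{\left(T,q{\left(-26 \right)} \right)}} = - \frac{100548}{42 + 0} = - \frac{100548}{42} = \left(-100548\right) \frac{1}{42} = -2394$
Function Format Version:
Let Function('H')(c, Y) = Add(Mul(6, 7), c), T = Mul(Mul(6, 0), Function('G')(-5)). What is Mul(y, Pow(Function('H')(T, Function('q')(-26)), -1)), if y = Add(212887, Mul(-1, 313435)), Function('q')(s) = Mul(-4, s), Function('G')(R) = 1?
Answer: -2394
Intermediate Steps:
T = 0 (T = Mul(Mul(6, 0), 1) = Mul(0, 1) = 0)
Function('H')(c, Y) = Add(42, c)
y = -100548 (y = Add(212887, -313435) = -100548)
Mul(y, Pow(Function('H')(T, Function('q')(-26)), -1)) = Mul(-100548, Pow(Add(42, 0), -1)) = Mul(-100548, Pow(42, -1)) = Mul(-100548, Rational(1, 42)) = -2394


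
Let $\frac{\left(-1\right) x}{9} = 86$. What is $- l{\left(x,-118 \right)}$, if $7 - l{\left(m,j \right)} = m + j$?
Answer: $-899$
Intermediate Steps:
$x = -774$ ($x = \left(-9\right) 86 = -774$)
$l{\left(m,j \right)} = 7 - j - m$ ($l{\left(m,j \right)} = 7 - \left(m + j\right) = 7 - \left(j + m\right) = 7 - j - m$)
$- l{\left(x,-118 \right)} = - (7 - -118 - -774) = - (7 + 118 + 774) = \left(-1\right) 899 = -899$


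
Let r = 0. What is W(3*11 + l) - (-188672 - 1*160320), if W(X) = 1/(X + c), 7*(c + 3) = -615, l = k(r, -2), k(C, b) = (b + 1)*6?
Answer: 155999417/447 ≈ 3.4899e+5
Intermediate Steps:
k(C, b) = 6 + 6*b (k(C, b) = (1 + b)*6 = 6 + 6*b)
l = -6 (l = 6 + 6*(-2) = 6 - 12 = -6)
c = -636/7 (c = -3 + (1/7)*(-615) = -3 - 615/7 = -636/7 ≈ -90.857)
W(X) = 1/(-636/7 + X) (W(X) = 1/(X - 636/7) = 1/(-636/7 + X))
W(3*11 + l) - (-188672 - 1*160320) = 7/(-636 + 7*(3*11 - 6)) - (-188672 - 1*160320) = 7/(-636 + 7*(33 - 6)) - (-188672 - 160320) = 7/(-636 + 7*27) - 1*(-348992) = 7/(-636 + 189) + 348992 = 7/(-447) + 348992 = 7*(-1/447) + 348992 = -7/447 + 348992 = 155999417/447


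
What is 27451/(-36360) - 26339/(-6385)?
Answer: 156482281/46431720 ≈ 3.3702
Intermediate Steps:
27451/(-36360) - 26339/(-6385) = 27451*(-1/36360) - 26339*(-1/6385) = -27451/36360 + 26339/6385 = 156482281/46431720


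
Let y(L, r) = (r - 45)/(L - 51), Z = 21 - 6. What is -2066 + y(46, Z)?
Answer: -2060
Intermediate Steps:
Z = 15
y(L, r) = (-45 + r)/(-51 + L)
-2066 + y(46, Z) = -2066 + (-45 + 15)/(-51 + 46) = -2066 - 30/(-5) = -2066 - ⅕*(-30) = -2066 + 6 = -2060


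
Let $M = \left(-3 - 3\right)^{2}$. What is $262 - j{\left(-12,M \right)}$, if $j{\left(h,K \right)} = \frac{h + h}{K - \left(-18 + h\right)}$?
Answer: $\frac{2886}{11} \approx 262.36$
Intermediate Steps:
$M = 36$ ($M = \left(-6\right)^{2} = 36$)
$j{\left(h,K \right)} = \frac{2 h}{18 + K - h}$
$262 - j{\left(-12,M \right)} = 262 - 2 \left(-12\right) \frac{1}{18 + 36 - -12} = 262 - 2 \left(-12\right) \frac{1}{18 + 36 + 12} = 262 - 2 \left(-12\right) \frac{1}{66} = 262 - - \frac{4}{11} = 262 + \frac{4}{11} = \frac{2886}{11}$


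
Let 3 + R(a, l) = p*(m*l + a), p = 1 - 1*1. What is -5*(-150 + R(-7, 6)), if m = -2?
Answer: 765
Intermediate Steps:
p = 0 (p = 1 - 1 = 0)
R(a, l) = -3 (R(a, l) = -3 + 0*(-2*l + a) = -3 + 0*(a - 2*l) = -3 + 0 = -3)
-5*(-150 + R(-7, 6)) = -5*(-150 - 3) = -5*(-153) = 765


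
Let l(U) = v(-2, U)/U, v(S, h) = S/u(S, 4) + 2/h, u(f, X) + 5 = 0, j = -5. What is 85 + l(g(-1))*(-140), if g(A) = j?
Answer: 85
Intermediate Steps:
u(f, X) = -5 (u(f, X) = -5 + 0 = -5)
g(A) = -5
v(S, h) = 2/h - S/5 (v(S, h) = S/(-5) + 2/h = S*(-⅕) + 2/h = -S/5 + 2/h = 2/h - S/5)
l(U) = (⅖ + 2/U)/U (l(U) = (2/U - ⅕*(-2))/U = (2/U + ⅖)/U = (⅖ + 2/U)/U)
85 + l(g(-1))*(-140) = 85 + ((⅖)*(5 - 5)/(-5)²)*(-140) = 85 + ((⅖)*(1/25)*0)*(-140) = 85 + 0*(-140) = 85 + 0 = 85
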